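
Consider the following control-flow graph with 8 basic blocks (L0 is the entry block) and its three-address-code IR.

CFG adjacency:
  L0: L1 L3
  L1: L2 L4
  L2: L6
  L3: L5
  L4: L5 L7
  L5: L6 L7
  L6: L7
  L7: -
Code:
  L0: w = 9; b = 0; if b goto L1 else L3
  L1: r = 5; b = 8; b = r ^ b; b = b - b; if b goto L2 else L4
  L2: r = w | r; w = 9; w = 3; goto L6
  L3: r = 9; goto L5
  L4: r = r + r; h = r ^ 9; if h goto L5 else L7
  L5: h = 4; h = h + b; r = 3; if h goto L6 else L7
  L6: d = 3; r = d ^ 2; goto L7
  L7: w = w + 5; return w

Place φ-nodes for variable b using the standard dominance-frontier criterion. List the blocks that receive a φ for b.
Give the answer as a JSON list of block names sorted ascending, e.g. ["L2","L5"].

Answer: ["L5", "L6", "L7"]

Working:
idom tree: L1←L0 L2←L1 L3←L0 L4←L1 L5←L0 L6←L0 L7←L0
Dom at joins:
  L5: preds {L3,L4}: {L0,L3} ∩ {L0,L1,L4} = {L0}; idom=L0
  L6: preds {L2,L5}: {L0,L1,L2} ∩ {L0,L5} = {L0}; idom=L0
  L7: preds {L4,L5,L6}: {L0,L1,L4} ∩ {L0,L5} ∩ {L0,L6} = {L0}; idom=L0

DF derivation:
  L5←L3: walk L3 to L0
  L5←L4: walk L4→L1 to L0
  L6←L2: walk L2→L1 to L0
  L6←L5: walk L5 to L0
  L7←L4: walk L4→L1 to L0
  L7←L5: walk L5 to L0
  L7←L6: walk L6 to L0
  DF(L0)=∅
  DF(L1)={L5,L6,L7}
  DF(L2)={L6}
  DF(L3)={L5}
  DF(L4)={L5,L7}
  DF(L5)={L6,L7}
  DF(L6)={L7}
  DF(L7)=∅

φ for b: defs {L0,L1}
  DF⁺ = {L5,L6,L7}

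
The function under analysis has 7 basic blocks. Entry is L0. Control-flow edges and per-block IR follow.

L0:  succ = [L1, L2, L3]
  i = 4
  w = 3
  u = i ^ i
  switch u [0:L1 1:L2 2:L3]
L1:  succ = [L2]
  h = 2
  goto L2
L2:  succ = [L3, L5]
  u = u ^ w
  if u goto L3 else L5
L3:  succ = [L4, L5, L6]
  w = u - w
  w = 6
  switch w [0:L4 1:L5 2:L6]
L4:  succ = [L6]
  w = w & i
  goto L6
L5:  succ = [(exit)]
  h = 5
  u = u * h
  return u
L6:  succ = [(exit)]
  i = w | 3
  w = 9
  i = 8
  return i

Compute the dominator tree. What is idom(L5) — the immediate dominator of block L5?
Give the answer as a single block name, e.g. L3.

idom tree: L1←L0 L2←L0 L3←L0 L4←L3 L5←L0 L6←L3
Dom∩ at merges:
  L2: preds {L0,L1}: {L0} ∩ {L0,L1} = {L0}; idom=L0
  L3: preds {L0,L2}: {L0} ∩ {L0,L2} = {L0}; idom=L0
  L5: preds {L2,L3}: {L0,L2} ∩ {L0,L3} = {L0}; idom=L0
  L6: preds {L3,L4}: {L0,L3} ∩ {L0,L3,L4} = {L0,L3}; idom=L3

idom(L5) = L0

Answer: L0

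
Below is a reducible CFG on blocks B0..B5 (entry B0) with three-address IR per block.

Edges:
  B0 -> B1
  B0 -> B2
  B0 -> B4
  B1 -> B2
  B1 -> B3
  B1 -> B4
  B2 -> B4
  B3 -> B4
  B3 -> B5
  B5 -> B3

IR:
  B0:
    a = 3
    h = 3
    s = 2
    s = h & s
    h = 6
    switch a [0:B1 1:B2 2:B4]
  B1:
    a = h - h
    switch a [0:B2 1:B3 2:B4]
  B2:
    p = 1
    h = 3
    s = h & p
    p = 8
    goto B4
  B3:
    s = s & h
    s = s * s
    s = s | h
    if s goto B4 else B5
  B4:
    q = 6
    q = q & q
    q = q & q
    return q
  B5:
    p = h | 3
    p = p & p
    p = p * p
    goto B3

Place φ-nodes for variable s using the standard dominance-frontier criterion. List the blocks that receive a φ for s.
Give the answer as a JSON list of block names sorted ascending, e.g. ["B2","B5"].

idom tree: B1←B0 B2←B0 B3←B1 B4←B0 B5←B3
Dom∩ at merges:
  B2: preds {B0,B1}: {B0} ∩ {B0,B1} = {B0}; idom=B0
  B3: preds {B1,B5}: {B0,B1} ∩ {B0,B1,B3,B5} = {B0,B1}; idom=B1
  B4: preds {B0,B1,B2,B3}: {B0} ∩ {B0,B1} ∩ {B0,B2} ∩ {B0,B1,B3} = {B0}; idom=B0

Frontier:
  B2←B0: walk · to B0
  B2←B1: walk B1 to B0
  B3←B1: walk · to B1
  B3←B5: walk B5→B3 to B1
  B4←B0: walk · to B0
  B4←B1: walk B1 to B0
  B4←B2: walk B2 to B0
  B4←B3: walk B3→B1 to B0
  B0 → ∅
  B1 → {B2,B4}
  B2 → {B4}
  B3 → {B3,B4}
  B4 → ∅
  B5 → {B3}

φ for s: defs {B0,B2,B3}
  DF⁺ = {B3,B4}

Answer: ["B3", "B4"]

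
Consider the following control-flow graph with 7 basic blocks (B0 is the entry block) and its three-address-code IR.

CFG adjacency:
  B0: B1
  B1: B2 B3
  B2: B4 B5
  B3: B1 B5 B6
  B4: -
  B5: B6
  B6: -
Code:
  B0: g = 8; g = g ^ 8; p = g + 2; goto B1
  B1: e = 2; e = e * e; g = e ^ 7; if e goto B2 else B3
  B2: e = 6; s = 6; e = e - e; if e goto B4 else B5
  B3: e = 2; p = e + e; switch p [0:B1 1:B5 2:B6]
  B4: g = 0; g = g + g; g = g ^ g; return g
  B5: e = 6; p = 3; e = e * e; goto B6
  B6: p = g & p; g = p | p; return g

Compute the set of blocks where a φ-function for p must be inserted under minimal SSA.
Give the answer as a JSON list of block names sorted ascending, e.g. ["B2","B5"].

idom tree: B1←B0 B2←B1 B3←B1 B4←B2 B5←B1 B6←B1
Join-block Dom:
  B1: preds {B0,B3}: {B0} ∩ {B0,B1,B3} = {B0}; idom=B0
  B5: preds {B2,B3}: {B0,B1,B2} ∩ {B0,B1,B3} = {B0,B1}; idom=B1
  B6: preds {B3,B5}: {B0,B1,B3} ∩ {B0,B1,B5} = {B0,B1}; idom=B1

DF walk-up:
  B1←B0: walk · to B0
  B1←B3: walk B3→B1 to B0
  B5←B2: walk B2 to B1
  B5←B3: walk B3 to B1
  B6←B3: walk B3 to B1
  B6←B5: walk B5 to B1
  B0: DF=∅
  B1: DF={B1}
  B2: DF={B5}
  B3: DF={B1,B5,B6}
  B4: DF=∅
  B5: DF={B6}
  B6: DF=∅

φ for p: defs {B0,B3,B5,B6}
  DF⁺ = {B1,B5,B6}

Answer: ["B1", "B5", "B6"]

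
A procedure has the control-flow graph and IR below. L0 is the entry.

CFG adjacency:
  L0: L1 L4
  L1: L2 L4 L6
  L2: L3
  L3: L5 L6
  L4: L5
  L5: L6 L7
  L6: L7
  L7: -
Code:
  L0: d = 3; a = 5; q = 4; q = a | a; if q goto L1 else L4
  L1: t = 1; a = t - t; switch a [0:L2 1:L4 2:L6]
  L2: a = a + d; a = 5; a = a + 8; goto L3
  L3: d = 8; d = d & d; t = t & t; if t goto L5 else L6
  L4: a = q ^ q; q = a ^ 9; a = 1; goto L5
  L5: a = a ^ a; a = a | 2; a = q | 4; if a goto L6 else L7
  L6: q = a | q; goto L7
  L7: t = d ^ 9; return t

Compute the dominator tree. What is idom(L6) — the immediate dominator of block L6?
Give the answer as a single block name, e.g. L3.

idom tree: L1←L0 L2←L1 L3←L2 L4←L0 L5←L0 L6←L0 L7←L0
Dom∩ at merges:
  L4: preds {L0,L1}: {L0} ∩ {L0,L1} = {L0}; idom=L0
  L5: preds {L3,L4}: {L0,L1,L2,L3} ∩ {L0,L4} = {L0}; idom=L0
  L6: preds {L1,L3,L5}: {L0,L1} ∩ {L0,L1,L2,L3} ∩ {L0,L5} = {L0}; idom=L0
  L7: preds {L5,L6}: {L0,L5} ∩ {L0,L6} = {L0}; idom=L0

idom(L6) = L0

Answer: L0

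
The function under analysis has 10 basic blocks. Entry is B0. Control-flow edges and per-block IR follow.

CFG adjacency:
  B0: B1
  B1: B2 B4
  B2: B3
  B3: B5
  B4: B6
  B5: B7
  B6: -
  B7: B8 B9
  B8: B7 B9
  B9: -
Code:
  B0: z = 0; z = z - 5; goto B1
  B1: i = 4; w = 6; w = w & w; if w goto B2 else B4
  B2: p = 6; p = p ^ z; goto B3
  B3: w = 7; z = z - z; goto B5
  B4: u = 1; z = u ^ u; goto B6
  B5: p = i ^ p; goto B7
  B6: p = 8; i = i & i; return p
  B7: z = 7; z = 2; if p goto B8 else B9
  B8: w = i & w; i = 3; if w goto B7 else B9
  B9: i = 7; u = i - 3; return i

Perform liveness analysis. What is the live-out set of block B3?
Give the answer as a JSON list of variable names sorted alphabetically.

Answer: ["i", "p", "w"]

Working:
Block summaries:
  B0 def {z} use ∅
  B1 def {i,w} use ∅
  B2 def {p} use {z}
  B3 def {w,z} use {z}
  B4 def {u,z} use ∅
  B5 def {p} use {i,p}
  B6 def {i,p} use {i}
  B7 def {z} use {p}
  B8 def {i,w} use {i,w}
  B9 def {i,u} use ∅

Backward fixpoint:
  B0 li=∅ lo={z}
  B1 li={z} lo={i,z}
  B2 li={i,z} lo={i,p,z}
  B3 li={i,p,z} lo={i,p,w}
  B4 li={i} lo={i}
  B5 li={i,p,w} lo={i,p,w}
  B6 li={i} lo=∅
  B7 li={i,p,w} lo={i,p,w}
  B8 li={i,p,w} lo={i,p,w}
  B9 li=∅ lo=∅

live-out(B3) = ["i", "p", "w"]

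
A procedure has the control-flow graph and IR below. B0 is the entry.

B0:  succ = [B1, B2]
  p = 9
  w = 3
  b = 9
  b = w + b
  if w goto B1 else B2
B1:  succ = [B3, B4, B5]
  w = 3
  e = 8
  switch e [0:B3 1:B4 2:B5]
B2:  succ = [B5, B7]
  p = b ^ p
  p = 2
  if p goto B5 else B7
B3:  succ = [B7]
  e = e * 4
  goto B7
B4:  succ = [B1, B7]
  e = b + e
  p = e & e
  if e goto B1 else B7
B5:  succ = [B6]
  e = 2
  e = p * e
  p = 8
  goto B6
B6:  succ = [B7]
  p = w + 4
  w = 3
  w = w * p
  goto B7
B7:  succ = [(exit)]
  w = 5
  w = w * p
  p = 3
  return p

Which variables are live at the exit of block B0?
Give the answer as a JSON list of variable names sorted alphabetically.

Answer: ["b", "p", "w"]

Working:
Per-block:
  B0: def={b,p,w} ue=∅
  B1: def={e,w} ue=∅
  B2: def={p} ue={b,p}
  B3: def={e} ue={e}
  B4: def={e,p} ue={b,e}
  B5: def={e,p} ue={p}
  B6: def={p,w} ue={w}
  B7: def={p,w} ue={p}

Live sets:
  live B0: ∅→{b,p,w}
  live B1: {b,p}→{b,e,p,w}
  live B2: {b,p,w}→{p,w}
  live B3: {e,p}→{p}
  live B4: {b,e}→{b,p}
  live B5: {p,w}→{w}
  live B6: {w}→{p}
  live B7: {p}→∅

live-out(B0) = ["b", "p", "w"]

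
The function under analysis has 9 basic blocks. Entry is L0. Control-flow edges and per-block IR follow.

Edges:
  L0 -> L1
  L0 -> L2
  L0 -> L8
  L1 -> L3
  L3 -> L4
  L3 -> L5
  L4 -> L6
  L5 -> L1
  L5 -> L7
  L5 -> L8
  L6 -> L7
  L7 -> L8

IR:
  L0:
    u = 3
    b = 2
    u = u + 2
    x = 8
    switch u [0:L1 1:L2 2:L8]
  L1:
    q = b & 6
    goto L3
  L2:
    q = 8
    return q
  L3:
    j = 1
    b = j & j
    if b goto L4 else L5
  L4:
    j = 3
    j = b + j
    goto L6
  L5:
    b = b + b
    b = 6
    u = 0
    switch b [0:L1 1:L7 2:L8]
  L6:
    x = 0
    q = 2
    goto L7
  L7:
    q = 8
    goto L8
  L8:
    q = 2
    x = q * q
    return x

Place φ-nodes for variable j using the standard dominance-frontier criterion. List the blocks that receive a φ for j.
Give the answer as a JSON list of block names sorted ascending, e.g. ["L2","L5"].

idom tree: L1←L0 L2←L0 L3←L1 L4←L3 L5←L3 L6←L4 L7←L3 L8←L0
Join-block Dom:
  L1: preds {L0,L5}: {L0} ∩ {L0,L1,L3,L5} = {L0}; idom=L0
  L7: preds {L5,L6}: {L0,L1,L3,L5} ∩ {L0,L1,L3,L4,L6} = {L0,L1,L3}; idom=L3
  L8: preds {L0,L5,L7}: {L0} ∩ {L0,L1,L3,L5} ∩ {L0,L1,L3,L7} = {L0}; idom=L0

DF walk-up:
  join L1 pred L0: · stop@L0
  join L1 pred L5: L5→L3→L1 stop@L0
  join L7 pred L5: L5 stop@L3
  join L7 pred L6: L6→L4 stop@L3
  join L8 pred L0: · stop@L0
  join L8 pred L5: L5→L3→L1 stop@L0
  join L8 pred L7: L7→L3→L1 stop@L0
  L0 → ∅
  L1 → {L1,L8}
  L2 → ∅
  L3 → {L1,L8}
  L4 → {L7}
  L5 → {L1,L7,L8}
  L6 → {L7}
  L7 → {L8}
  L8 → ∅

φ for j: defs {L3,L4}
  DF⁺ = {L1,L7,L8}

Answer: ["L1", "L7", "L8"]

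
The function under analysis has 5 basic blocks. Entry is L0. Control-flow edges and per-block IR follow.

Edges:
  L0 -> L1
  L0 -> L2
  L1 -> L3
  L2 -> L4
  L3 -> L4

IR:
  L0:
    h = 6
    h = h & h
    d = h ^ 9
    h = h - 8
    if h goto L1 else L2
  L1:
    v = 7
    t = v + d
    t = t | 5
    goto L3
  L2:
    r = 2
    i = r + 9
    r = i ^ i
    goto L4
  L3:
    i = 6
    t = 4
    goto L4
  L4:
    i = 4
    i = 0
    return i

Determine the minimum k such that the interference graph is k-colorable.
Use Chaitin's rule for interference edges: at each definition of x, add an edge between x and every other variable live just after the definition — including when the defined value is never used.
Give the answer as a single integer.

Answer: 2

Analysis:
def/use:
  L0: {d,h} / ∅
  L1: {t,v} / {d}
  L2: {i,r} / ∅
  L3: {i,t} / ∅
  L4: {i} / ∅

Backward fixpoint:
  live L0: ∅→{d}
  live L1: {d}→∅
  live L2: ∅→∅
  live L3: ∅→∅
  live L4: ∅→∅

Interfere edges:
  d: {h,v}
  h: {d}
  i: ∅
  r: ∅
  t: ∅
  v: {d}

Registers:
  {d,h} pairwise interfere (2-clique) ⇒ χ ≥ 2
  2-colouring: r0={d,i,r,t}  r1={h,v}
  χ = 2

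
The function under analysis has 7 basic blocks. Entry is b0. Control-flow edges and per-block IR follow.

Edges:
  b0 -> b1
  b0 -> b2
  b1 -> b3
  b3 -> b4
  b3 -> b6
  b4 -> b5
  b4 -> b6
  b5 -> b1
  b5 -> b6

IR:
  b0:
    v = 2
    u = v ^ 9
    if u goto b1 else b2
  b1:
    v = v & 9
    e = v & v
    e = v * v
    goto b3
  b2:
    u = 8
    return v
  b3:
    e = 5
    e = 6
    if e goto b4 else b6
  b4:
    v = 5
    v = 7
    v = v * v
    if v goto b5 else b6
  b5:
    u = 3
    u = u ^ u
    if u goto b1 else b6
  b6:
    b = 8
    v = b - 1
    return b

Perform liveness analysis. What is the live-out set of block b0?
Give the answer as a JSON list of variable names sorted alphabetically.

Answer: ["v"]

Working:
def/use:
  b0: {u,v} / ∅
  b1: {e,v} / {v}
  b2: {u} / {v}
  b3: {e} / ∅
  b4: {v} / ∅
  b5: {u} / ∅
  b6: {b,v} / ∅

Liveness:
  b0: in=∅ out={v}
  b1: in={v} out=∅
  b2: in={v} out=∅
  b3: in=∅ out=∅
  b4: in=∅ out={v}
  b5: in={v} out={v}
  b6: in=∅ out=∅

live-out(b0) = ["v"]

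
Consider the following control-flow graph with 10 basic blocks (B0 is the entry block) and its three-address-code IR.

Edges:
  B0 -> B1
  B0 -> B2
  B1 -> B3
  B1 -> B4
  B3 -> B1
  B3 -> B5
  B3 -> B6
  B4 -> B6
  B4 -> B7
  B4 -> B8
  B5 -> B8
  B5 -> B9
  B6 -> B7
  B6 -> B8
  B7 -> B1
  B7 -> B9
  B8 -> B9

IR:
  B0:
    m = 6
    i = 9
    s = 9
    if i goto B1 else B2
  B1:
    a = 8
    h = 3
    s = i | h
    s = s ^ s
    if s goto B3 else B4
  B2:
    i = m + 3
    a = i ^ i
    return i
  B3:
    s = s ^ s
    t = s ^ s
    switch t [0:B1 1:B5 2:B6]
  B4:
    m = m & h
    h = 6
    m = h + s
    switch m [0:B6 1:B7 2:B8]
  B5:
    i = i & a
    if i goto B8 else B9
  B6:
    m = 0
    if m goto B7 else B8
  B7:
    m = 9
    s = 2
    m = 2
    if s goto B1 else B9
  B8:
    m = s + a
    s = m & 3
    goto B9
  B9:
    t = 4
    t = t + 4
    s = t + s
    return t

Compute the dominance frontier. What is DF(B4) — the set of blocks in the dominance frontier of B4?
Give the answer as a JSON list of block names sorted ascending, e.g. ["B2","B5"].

Answer: ["B6", "B7", "B8"]

Working:
idom tree: B1←B0 B2←B0 B3←B1 B4←B1 B5←B3 B6←B1 B7←B1 B8←B1 B9←B1
Join-block Dom:
  B1: preds {B0,B3,B7}: {B0} ∩ {B0,B1,B3} ∩ {B0,B1,B7} = {B0}; idom=B0
  B6: preds {B3,B4}: {B0,B1,B3} ∩ {B0,B1,B4} = {B0,B1}; idom=B1
  B7: preds {B4,B6}: {B0,B1,B4} ∩ {B0,B1,B6} = {B0,B1}; idom=B1
  B8: preds {B4,B5,B6}: {B0,B1,B4} ∩ {B0,B1,B3,B5} ∩ {B0,B1,B6} = {B0,B1}; idom=B1
  B9: preds {B5,B7,B8}: {B0,B1,B3,B5} ∩ {B0,B1,B7} ∩ {B0,B1,B8} = {B0,B1}; idom=B1

DF derivation:
  B1←B0: walk · to B0
  B1←B3: walk B3→B1 to B0
  B1←B7: walk B7→B1 to B0
  B6←B3: walk B3 to B1
  B6←B4: walk B4 to B1
  B7←B4: walk B4 to B1
  B7←B6: walk B6 to B1
  B8←B4: walk B4 to B1
  B8←B5: walk B5→B3 to B1
  B8←B6: walk B6 to B1
  B9←B5: walk B5→B3 to B1
  B9←B7: walk B7 to B1
  B9←B8: walk B8 to B1
  B0: DF=∅
  B1: DF={B1}
  B2: DF=∅
  B3: DF={B1,B6,B8,B9}
  B4: DF={B6,B7,B8}
  B5: DF={B8,B9}
  B6: DF={B7,B8}
  B7: DF={B1,B9}
  B8: DF={B9}
  B9: DF=∅

DF(B4) = ["B6", "B7", "B8"]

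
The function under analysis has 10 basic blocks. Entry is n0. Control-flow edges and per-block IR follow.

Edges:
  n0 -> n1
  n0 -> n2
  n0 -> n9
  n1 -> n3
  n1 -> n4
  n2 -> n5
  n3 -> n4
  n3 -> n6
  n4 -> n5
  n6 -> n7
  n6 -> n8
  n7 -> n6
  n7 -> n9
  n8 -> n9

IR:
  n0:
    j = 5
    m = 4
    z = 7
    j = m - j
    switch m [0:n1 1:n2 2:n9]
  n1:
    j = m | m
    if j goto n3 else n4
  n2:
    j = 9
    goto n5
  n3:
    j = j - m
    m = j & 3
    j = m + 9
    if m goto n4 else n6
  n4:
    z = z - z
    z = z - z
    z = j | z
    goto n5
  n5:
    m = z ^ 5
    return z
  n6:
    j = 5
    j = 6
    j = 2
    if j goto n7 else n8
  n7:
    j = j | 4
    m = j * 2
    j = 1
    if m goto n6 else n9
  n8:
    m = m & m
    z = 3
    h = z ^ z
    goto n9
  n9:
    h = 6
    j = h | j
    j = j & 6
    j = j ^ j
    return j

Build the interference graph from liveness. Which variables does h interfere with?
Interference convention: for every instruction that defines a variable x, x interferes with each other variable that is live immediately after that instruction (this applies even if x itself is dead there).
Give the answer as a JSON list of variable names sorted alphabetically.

def/use:
  n0: {j,m,z} / ∅
  n1: {j} / {m}
  n2: {j} / ∅
  n3: {j,m} / {j,m}
  n4: {z} / {j,z}
  n5: {m} / {z}
  n6: {j} / ∅
  n7: {j,m} / {j}
  n8: {h,m,z} / {m}
  n9: {h,j} / {j}

Liveness:
  n0 li=∅ lo={j,m,z}
  n1 li={m,z} lo={j,m,z}
  n2 li={z} lo={z}
  n3 li={j,m,z} lo={j,m,z}
  n4 li={j,z} lo={z}
  n5 li={z} lo=∅
  n6 li={m} lo={j,m}
  n7 li={j} lo={j,m}
  n8 li={j,m} lo={j}
  n9 li={j} lo=∅

Conflict graph:
  h↔{j}
  j↔{h,m,z}
  m↔{j,z}
  z↔{j,m}

N(h) = ["j"]

Answer: ["j"]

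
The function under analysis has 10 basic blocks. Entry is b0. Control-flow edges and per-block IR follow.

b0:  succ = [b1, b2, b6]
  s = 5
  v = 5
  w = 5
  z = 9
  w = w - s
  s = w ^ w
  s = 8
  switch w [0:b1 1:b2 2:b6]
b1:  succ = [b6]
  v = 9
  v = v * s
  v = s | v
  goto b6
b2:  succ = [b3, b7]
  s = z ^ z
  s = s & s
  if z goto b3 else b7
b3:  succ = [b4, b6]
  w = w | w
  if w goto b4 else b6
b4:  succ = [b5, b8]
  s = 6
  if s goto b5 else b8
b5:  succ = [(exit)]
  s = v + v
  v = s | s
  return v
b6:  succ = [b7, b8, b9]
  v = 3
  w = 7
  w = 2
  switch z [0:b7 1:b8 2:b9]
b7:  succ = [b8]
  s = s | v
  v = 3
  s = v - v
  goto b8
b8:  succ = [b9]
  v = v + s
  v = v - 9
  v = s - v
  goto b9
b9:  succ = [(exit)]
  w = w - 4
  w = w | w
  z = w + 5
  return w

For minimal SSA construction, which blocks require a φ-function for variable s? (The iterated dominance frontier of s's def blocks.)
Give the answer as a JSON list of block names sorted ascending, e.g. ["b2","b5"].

Answer: ["b6", "b7", "b8", "b9"]

Derivation:
idom tree: b1←b0 b2←b0 b3←b2 b4←b3 b5←b4 b6←b0 b7←b0 b8←b0 b9←b0
Join-block Dom:
  b6: preds {b0,b1,b3}: {b0} ∩ {b0,b1} ∩ {b0,b2,b3} = {b0}; idom=b0
  b7: preds {b2,b6}: {b0,b2} ∩ {b0,b6} = {b0}; idom=b0
  b8: preds {b4,b6,b7}: {b0,b2,b3,b4} ∩ {b0,b6} ∩ {b0,b7} = {b0}; idom=b0
  b9: preds {b6,b8}: {b0,b6} ∩ {b0,b8} = {b0}; idom=b0

DF derivation:
  b6←b0: walk · to b0
  b6←b1: walk b1 to b0
  b6←b3: walk b3→b2 to b0
  b7←b2: walk b2 to b0
  b7←b6: walk b6 to b0
  b8←b4: walk b4→b3→b2 to b0
  b8←b6: walk b6 to b0
  b8←b7: walk b7 to b0
  b9←b6: walk b6 to b0
  b9←b8: walk b8 to b0
  b0: DF=∅
  b1: DF={b6}
  b2: DF={b6,b7,b8}
  b3: DF={b6,b8}
  b4: DF={b8}
  b5: DF=∅
  b6: DF={b7,b8,b9}
  b7: DF={b8}
  b8: DF={b9}
  b9: DF=∅

φ for s: defs {b0,b2,b4,b5,b7}
  DF⁺ = {b6,b7,b8,b9}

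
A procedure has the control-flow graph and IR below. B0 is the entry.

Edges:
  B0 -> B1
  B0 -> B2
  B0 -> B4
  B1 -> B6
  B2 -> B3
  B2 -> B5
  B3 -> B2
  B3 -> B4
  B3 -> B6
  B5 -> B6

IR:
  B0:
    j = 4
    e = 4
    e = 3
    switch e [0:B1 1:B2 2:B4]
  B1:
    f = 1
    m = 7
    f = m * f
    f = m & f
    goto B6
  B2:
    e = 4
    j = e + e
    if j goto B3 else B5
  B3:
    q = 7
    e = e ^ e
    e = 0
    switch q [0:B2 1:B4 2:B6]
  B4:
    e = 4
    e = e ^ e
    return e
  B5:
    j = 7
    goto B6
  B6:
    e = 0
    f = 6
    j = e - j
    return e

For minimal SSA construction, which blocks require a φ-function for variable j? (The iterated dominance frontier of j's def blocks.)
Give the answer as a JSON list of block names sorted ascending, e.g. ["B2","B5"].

idom tree: B1←B0 B2←B0 B3←B2 B4←B0 B5←B2 B6←B0
Dom∩ at merges:
  B2: preds {B0,B3}: {B0} ∩ {B0,B2,B3} = {B0}; idom=B0
  B4: preds {B0,B3}: {B0} ∩ {B0,B2,B3} = {B0}; idom=B0
  B6: preds {B1,B3,B5}: {B0,B1} ∩ {B0,B2,B3} ∩ {B0,B2,B5} = {B0}; idom=B0

DF derivation:
  join B2 pred B0: · stop@B0
  join B2 pred B3: B3→B2 stop@B0
  join B4 pred B0: · stop@B0
  join B4 pred B3: B3→B2 stop@B0
  join B6 pred B1: B1 stop@B0
  join B6 pred B3: B3→B2 stop@B0
  join B6 pred B5: B5→B2 stop@B0
  B0 → ∅
  B1 → {B6}
  B2 → {B2,B4,B6}
  B3 → {B2,B4,B6}
  B4 → ∅
  B5 → {B6}
  B6 → ∅

φ for j: defs {B0,B2,B5,B6}
  DF⁺ = {B2,B4,B6}

Answer: ["B2", "B4", "B6"]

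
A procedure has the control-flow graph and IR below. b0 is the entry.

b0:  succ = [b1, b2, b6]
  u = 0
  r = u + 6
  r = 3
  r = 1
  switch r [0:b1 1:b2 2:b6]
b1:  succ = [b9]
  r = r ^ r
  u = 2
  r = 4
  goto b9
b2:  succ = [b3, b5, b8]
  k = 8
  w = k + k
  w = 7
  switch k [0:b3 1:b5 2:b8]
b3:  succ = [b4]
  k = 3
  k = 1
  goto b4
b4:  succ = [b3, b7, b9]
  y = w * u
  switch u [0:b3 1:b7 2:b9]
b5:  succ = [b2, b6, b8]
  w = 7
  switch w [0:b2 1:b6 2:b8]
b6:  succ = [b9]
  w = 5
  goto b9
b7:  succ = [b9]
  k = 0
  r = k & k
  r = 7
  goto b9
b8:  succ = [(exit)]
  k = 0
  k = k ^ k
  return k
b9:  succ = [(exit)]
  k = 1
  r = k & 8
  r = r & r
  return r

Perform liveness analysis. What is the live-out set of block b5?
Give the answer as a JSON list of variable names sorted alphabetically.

Answer: ["u"]

Analysis:
Block summaries:
  b0: def={r,u} ue=∅
  b1: def={r,u} ue={r}
  b2: def={k,w} ue=∅
  b3: def={k} ue=∅
  b4: def={y} ue={u,w}
  b5: def={w} ue=∅
  b6: def={w} ue=∅
  b7: def={k,r} ue=∅
  b8: def={k} ue=∅
  b9: def={k,r} ue=∅

Liveness:
  b0 li=∅ lo={r,u}
  b1 li={r} lo=∅
  b2 li={u} lo={u,w}
  b3 li={u,w} lo={u,w}
  b4 li={u,w} lo={u,w}
  b5 li={u} lo={u}
  b6 li=∅ lo=∅
  b7 li=∅ lo=∅
  b8 li=∅ lo=∅
  b9 li=∅ lo=∅

live-out(b5) = ["u"]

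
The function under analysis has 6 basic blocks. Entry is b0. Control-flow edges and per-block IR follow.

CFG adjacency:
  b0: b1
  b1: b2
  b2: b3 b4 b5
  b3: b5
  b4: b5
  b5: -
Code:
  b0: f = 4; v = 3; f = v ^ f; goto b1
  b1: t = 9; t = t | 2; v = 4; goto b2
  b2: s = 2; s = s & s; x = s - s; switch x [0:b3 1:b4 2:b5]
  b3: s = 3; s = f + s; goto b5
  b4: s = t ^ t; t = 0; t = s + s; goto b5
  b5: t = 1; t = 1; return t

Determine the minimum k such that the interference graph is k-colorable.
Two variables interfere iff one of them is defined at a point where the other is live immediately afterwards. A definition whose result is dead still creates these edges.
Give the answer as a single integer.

def/use:
  b0: {f,v} / ∅
  b1: {t,v} / ∅
  b2: {s,x} / ∅
  b3: {s} / {f}
  b4: {s,t} / {t}
  b5: {t} / ∅

Backward fixpoint:
  live b0: ∅→{f}
  live b1: {f}→{f,t}
  live b2: {f,t}→{f,t}
  live b3: {f}→∅
  live b4: {t}→∅
  live b5: ∅→∅

Interference:
  f — {s,t,v,x}
  s — {f,t}
  t — {f,s,v,x}
  v — {f,t}
  x — {f,t}

Registers:
  clique {f,s,t} ⇒ need ≥ 3
  assign f→r0 s→r2 t→r1 v→r2 x→r2 — no edge inside a register ⇒ χ ≤ 3
  χ = 3

Answer: 3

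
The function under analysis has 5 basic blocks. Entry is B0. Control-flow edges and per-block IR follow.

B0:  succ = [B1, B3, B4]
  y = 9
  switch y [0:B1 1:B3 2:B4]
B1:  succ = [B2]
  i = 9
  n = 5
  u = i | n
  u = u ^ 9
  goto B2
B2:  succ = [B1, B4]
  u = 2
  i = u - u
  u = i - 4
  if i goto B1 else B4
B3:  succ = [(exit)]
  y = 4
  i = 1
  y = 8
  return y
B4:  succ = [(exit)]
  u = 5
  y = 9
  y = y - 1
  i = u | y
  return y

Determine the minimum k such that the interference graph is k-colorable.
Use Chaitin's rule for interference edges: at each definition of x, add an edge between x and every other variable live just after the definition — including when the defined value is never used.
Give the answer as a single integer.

def/use:
  B0: {y} / ∅
  B1: {i,n,u} / ∅
  B2: {i,u} / ∅
  B3: {i,y} / ∅
  B4: {i,u,y} / ∅

Live sets:
  B0: in=∅ out=∅
  B1: in=∅ out=∅
  B2: in=∅ out=∅
  B3: in=∅ out=∅
  B4: in=∅ out=∅

Interference:
  i: {n,u,y}
  n: {i}
  u: {i,y}
  y: {i,u}

Chromatic number:
  lower bound: {i,u,y} mutually conflict ⇒ χ ≥ 3
  3-colouring: R0={i}  R1={n,u}  R2={y}
  χ = 3

Answer: 3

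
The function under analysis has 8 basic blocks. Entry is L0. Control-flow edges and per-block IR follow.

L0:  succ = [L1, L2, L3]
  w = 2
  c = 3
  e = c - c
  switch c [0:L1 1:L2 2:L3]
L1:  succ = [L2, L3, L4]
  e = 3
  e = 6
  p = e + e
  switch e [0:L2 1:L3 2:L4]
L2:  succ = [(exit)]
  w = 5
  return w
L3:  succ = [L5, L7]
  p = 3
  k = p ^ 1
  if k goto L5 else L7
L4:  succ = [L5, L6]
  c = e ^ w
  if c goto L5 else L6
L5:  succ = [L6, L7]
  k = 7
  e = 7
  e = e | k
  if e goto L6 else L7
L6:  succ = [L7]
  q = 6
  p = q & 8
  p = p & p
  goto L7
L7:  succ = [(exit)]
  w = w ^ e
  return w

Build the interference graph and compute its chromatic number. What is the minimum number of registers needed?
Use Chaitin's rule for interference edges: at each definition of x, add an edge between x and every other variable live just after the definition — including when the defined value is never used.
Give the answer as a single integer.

Answer: 3

Working:
def/use:
  L0: {c,e,w} / ∅
  L1: {e,p} / ∅
  L2: {w} / ∅
  L3: {k,p} / ∅
  L4: {c} / {e,w}
  L5: {e,k} / ∅
  L6: {p,q} / ∅
  L7: {w} / {e,w}

Liveness:
  L0: in=∅ out={e,w}
  L1: in={w} out={e,w}
  L2: in=∅ out=∅
  L3: in={e,w} out={e,w}
  L4: in={e,w} out={e,w}
  L5: in={w} out={e,w}
  L6: in={e,w} out={e,w}
  L7: in={e,w} out=∅

Interfere edges:
  c — {e,w}
  e — {c,k,p,q,w}
  k — {e,w}
  p — {e,w}
  q — {e,w}
  w — {c,e,k,p,q}

Registers:
  {c,e,w} pairwise interfere (3-clique) ⇒ χ ≥ 3
  3-colouring: c0={e}  c1={w}  c2={c,k,p,q}
  χ = 3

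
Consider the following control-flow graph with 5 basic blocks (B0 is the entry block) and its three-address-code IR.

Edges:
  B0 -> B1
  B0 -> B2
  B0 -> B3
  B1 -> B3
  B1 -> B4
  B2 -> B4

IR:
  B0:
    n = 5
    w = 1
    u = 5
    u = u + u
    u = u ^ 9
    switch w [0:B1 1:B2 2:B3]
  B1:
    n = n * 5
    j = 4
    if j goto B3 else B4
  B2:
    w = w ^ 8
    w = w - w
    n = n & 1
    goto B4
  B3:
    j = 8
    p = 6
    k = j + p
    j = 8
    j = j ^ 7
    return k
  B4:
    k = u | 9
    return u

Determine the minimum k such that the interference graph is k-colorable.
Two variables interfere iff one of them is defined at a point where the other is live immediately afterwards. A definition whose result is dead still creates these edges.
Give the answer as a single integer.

Answer: 3

Analysis:
def/use:
  B0: def={n,u,w} ue=∅
  B1: def={j,n} ue={n}
  B2: def={n,w} ue={n,w}
  B3: def={j,k,p} ue=∅
  B4: def={k} ue={u}

Liveness:
  live B0: ∅→{n,u,w}
  live B1: {n,u}→{u}
  live B2: {n,u,w}→{u}
  live B3: ∅→∅
  live B4: {u}→∅

Conflict graph:
  j↔{k,p,u}
  k↔{j,u}
  n↔{u,w}
  p↔{j}
  u↔{j,k,n,w}
  w↔{n,u}

Registers:
  {j,k,u} pairwise interfere (3-clique) ⇒ χ ≥ 3
  assign j→c1 k→c2 n→c1 p→c0 u→c0 w→c2 — no edge inside a register ⇒ χ ≤ 3
  χ = 3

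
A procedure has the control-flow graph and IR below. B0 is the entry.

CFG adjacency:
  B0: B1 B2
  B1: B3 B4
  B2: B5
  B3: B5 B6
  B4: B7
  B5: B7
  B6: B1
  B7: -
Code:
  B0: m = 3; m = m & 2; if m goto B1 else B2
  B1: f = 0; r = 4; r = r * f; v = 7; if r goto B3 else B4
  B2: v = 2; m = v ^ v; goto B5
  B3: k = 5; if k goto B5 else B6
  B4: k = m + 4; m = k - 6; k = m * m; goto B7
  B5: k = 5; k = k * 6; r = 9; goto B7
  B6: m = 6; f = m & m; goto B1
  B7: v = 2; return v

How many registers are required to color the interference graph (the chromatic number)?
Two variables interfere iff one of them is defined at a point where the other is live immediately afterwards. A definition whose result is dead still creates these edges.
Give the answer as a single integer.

Answer: 3

Derivation:
Per-block:
  B0 def {m} use ∅
  B1 def {f,r,v} use ∅
  B2 def {m,v} use ∅
  B3 def {k} use ∅
  B4 def {k,m} use {m}
  B5 def {k,r} use ∅
  B6 def {f,m} use ∅
  B7 def {v} use ∅

Backward fixpoint:
  B0: in=∅ out={m}
  B1: in={m} out={m}
  B2: in=∅ out=∅
  B3: in=∅ out=∅
  B4: in={m} out=∅
  B5: in=∅ out=∅
  B6: in=∅ out={m}
  B7: in=∅ out=∅

Interference:
  f: {m,r}
  k: ∅
  m: {f,r,v}
  r: {f,m,v}
  v: {m,r}

Chromatic number:
  lower bound: {f,m,r} mutually conflict ⇒ χ ≥ 3
  assign f→r2 k→r0 m→r0 r→r1 v→r2 — no edge inside a register ⇒ χ ≤ 3
  χ = 3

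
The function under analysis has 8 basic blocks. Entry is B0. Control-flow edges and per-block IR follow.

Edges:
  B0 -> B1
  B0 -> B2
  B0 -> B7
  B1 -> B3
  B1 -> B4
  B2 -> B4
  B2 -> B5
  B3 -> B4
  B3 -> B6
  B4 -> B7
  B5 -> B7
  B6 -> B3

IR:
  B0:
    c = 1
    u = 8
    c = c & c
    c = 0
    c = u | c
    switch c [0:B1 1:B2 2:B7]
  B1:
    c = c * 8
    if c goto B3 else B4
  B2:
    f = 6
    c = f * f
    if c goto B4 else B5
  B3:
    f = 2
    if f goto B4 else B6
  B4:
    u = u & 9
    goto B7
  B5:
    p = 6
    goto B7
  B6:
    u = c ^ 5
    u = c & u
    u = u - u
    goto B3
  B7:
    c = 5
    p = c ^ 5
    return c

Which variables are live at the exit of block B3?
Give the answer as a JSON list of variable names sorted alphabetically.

Answer: ["c", "u"]

Working:
def/use:
  B0 def {c,u} use ∅
  B1 def {c} use {c}
  B2 def {c,f} use ∅
  B3 def {f} use ∅
  B4 def {u} use {u}
  B5 def {p} use ∅
  B6 def {u} use {c}
  B7 def {c,p} use ∅

Liveness:
  live B0: ∅→{c,u}
  live B1: {c,u}→{c,u}
  live B2: {u}→{u}
  live B3: {c,u}→{c,u}
  live B4: {u}→∅
  live B5: ∅→∅
  live B6: {c}→{c,u}
  live B7: ∅→∅

live-out(B3) = ["c", "u"]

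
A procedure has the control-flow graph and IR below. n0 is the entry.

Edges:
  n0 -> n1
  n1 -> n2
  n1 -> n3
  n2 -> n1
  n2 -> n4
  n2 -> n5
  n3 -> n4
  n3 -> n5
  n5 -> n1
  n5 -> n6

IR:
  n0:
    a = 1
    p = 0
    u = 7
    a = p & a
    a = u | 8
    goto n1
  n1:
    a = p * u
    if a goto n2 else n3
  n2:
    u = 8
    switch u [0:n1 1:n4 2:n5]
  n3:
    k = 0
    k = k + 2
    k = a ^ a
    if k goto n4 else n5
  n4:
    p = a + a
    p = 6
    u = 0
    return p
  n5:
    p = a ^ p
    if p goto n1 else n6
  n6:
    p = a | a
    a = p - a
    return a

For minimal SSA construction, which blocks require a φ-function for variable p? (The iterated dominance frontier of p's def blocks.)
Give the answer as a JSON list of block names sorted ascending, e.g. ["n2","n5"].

idom tree: n1←n0 n2←n1 n3←n1 n4←n1 n5←n1 n6←n5
Dom at joins:
  n1: preds {n0,n2,n5}: {n0} ∩ {n0,n1,n2} ∩ {n0,n1,n5} = {n0}; idom=n0
  n4: preds {n2,n3}: {n0,n1,n2} ∩ {n0,n1,n3} = {n0,n1}; idom=n1
  n5: preds {n2,n3}: {n0,n1,n2} ∩ {n0,n1,n3} = {n0,n1}; idom=n1

DF derivation:
  join n1 pred n0: · stop@n0
  join n1 pred n2: n2→n1 stop@n0
  join n1 pred n5: n5→n1 stop@n0
  join n4 pred n2: n2 stop@n1
  join n4 pred n3: n3 stop@n1
  join n5 pred n2: n2 stop@n1
  join n5 pred n3: n3 stop@n1
  n0 → ∅
  n1 → {n1}
  n2 → {n1,n4,n5}
  n3 → {n4,n5}
  n4 → ∅
  n5 → {n1}
  n6 → ∅

φ for p: defs {n0,n4,n5,n6}
  DF⁺ = {n1}

Answer: ["n1"]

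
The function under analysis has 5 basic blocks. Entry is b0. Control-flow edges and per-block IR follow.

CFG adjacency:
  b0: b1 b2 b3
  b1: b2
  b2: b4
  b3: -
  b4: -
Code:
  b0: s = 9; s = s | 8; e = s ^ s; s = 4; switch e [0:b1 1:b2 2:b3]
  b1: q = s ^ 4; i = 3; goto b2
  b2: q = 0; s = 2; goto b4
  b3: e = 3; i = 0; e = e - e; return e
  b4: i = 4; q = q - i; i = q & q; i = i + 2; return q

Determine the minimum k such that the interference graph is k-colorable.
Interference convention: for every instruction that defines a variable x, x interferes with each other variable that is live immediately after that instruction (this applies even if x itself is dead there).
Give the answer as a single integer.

Answer: 2

Working:
def/use:
  b0: def={e,s} ue=∅
  b1: def={i,q} ue={s}
  b2: def={q,s} ue=∅
  b3: def={e,i} ue=∅
  b4: def={i,q} ue={q}

Live sets:
  b0: in=∅ out={s}
  b1: in={s} out=∅
  b2: in=∅ out={q}
  b3: in=∅ out=∅
  b4: in={q} out=∅

Interfere edges:
  e↔{i,s}
  i↔{e,q}
  q↔{i,s}
  s↔{e,q}

Colouring:
  clique {e,i} ⇒ need ≥ 2
  assign e→R0 i→R1 q→R0 s→R1 — no edge inside a register ⇒ χ ≤ 2
  χ = 2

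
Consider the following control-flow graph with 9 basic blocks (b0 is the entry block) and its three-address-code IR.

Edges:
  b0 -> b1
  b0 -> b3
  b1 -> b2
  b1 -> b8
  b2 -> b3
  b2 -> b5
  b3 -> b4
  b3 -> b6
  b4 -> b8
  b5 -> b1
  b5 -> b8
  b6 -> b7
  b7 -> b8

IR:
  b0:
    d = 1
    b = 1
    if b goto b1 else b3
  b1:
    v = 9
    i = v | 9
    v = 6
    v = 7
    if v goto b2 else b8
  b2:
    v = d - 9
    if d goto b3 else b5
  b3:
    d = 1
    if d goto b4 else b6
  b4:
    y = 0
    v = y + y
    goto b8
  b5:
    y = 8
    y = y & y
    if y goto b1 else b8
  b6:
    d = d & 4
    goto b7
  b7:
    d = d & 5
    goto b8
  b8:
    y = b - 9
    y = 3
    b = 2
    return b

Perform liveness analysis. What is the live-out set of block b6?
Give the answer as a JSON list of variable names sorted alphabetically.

Answer: ["b", "d"]

Analysis:
Per-block:
  b0: def={b,d} ue=∅
  b1: def={i,v} ue=∅
  b2: def={v} ue={d}
  b3: def={d} ue=∅
  b4: def={v,y} ue=∅
  b5: def={y} ue=∅
  b6: def={d} ue={d}
  b7: def={d} ue={d}
  b8: def={b,y} ue={b}

Backward fixpoint:
  b0 li=∅ lo={b,d}
  b1 li={b,d} lo={b,d}
  b2 li={b,d} lo={b,d}
  b3 li={b} lo={b,d}
  b4 li={b} lo={b}
  b5 li={b,d} lo={b,d}
  b6 li={b,d} lo={b,d}
  b7 li={b,d} lo={b}
  b8 li={b} lo=∅

live-out(b6) = ["b", "d"]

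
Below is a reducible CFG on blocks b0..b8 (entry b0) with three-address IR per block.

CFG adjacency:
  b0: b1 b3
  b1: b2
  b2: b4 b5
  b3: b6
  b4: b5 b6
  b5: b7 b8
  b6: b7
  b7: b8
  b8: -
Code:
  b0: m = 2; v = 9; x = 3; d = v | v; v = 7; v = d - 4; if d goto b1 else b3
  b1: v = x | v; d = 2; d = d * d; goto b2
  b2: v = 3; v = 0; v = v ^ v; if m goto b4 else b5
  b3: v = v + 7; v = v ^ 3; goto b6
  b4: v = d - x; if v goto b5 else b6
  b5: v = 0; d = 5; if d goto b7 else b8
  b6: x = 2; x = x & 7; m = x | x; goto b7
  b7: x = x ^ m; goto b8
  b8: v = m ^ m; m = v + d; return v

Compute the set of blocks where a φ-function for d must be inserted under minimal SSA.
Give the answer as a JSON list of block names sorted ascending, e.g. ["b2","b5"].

idom tree: b1←b0 b2←b1 b3←b0 b4←b2 b5←b2 b6←b0 b7←b0 b8←b0
Join-block Dom:
  b5: preds {b2,b4}: {b0,b1,b2} ∩ {b0,b1,b2,b4} = {b0,b1,b2}; idom=b2
  b6: preds {b3,b4}: {b0,b3} ∩ {b0,b1,b2,b4} = {b0}; idom=b0
  b7: preds {b5,b6}: {b0,b1,b2,b5} ∩ {b0,b6} = {b0}; idom=b0
  b8: preds {b5,b7}: {b0,b1,b2,b5} ∩ {b0,b7} = {b0}; idom=b0

Frontier:
  b5←b2: walk · to b2
  b5←b4: walk b4 to b2
  b6←b3: walk b3 to b0
  b6←b4: walk b4→b2→b1 to b0
  b7←b5: walk b5→b2→b1 to b0
  b7←b6: walk b6 to b0
  b8←b5: walk b5→b2→b1 to b0
  b8←b7: walk b7 to b0
  b0: DF=∅
  b1: DF={b6,b7,b8}
  b2: DF={b6,b7,b8}
  b3: DF={b6}
  b4: DF={b5,b6}
  b5: DF={b7,b8}
  b6: DF={b7}
  b7: DF={b8}
  b8: DF=∅

φ for d: defs {b0,b1,b5}
  DF⁺ = {b6,b7,b8}

Answer: ["b6", "b7", "b8"]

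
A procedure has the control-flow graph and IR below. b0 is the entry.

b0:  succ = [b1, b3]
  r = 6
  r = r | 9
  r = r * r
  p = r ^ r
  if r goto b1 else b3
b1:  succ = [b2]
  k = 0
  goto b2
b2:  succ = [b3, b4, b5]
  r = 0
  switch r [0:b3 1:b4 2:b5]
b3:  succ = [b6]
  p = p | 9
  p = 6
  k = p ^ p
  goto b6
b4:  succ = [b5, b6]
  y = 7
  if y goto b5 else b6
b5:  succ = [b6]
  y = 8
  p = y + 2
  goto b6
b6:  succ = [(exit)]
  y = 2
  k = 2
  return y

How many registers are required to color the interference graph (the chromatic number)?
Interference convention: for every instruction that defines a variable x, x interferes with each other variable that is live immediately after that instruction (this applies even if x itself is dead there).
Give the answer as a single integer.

Answer: 2

Working:
Per-block:
  b0: {p,r} / ∅
  b1: {k} / ∅
  b2: {r} / ∅
  b3: {k,p} / {p}
  b4: {y} / ∅
  b5: {p,y} / ∅
  b6: {k,y} / ∅

Liveness:
  b0: in=∅ out={p}
  b1: in={p} out={p}
  b2: in={p} out={p}
  b3: in={p} out=∅
  b4: in=∅ out=∅
  b5: in=∅ out=∅
  b6: in=∅ out=∅

Conflict graph:
  k↔{p,y}
  p↔{k,r}
  r↔{p}
  y↔{k}

Colouring:
  lower bound: {k,p} mutually conflict ⇒ χ ≥ 2
  assign k→c0 p→c1 r→c0 y→c1 — no edge inside a register ⇒ χ ≤ 2
  χ = 2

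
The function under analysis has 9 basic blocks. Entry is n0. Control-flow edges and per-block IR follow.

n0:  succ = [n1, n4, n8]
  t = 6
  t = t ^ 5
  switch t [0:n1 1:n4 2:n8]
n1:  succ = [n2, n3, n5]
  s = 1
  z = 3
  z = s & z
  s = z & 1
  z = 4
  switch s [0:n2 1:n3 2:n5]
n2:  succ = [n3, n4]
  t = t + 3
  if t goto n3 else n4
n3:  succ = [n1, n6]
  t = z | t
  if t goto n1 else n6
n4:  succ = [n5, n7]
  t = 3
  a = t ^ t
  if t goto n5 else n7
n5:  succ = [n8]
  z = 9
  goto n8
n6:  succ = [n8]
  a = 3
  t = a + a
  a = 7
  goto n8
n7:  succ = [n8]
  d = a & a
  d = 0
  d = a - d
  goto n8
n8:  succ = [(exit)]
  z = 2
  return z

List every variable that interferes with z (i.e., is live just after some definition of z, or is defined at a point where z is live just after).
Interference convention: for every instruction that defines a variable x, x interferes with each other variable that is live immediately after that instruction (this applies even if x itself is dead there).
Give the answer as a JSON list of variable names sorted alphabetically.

Block summaries:
  n0 def {t} use ∅
  n1 def {s,z} use ∅
  n2 def {t} use {t}
  n3 def {t} use {t,z}
  n4 def {a,t} use ∅
  n5 def {z} use ∅
  n6 def {a,t} use ∅
  n7 def {d} use {a}
  n8 def {z} use ∅

Liveness:
  n0: in=∅ out={t}
  n1: in={t} out={t,z}
  n2: in={t,z} out={t,z}
  n3: in={t,z} out={t}
  n4: in=∅ out={a}
  n5: in=∅ out=∅
  n6: in=∅ out=∅
  n7: in={a} out=∅
  n8: in=∅ out=∅

Conflict graph:
  a — {d,t}
  d — {a}
  s — {t,z}
  t — {a,s,z}
  z — {s,t}

N(z) = ["s", "t"]

Answer: ["s", "t"]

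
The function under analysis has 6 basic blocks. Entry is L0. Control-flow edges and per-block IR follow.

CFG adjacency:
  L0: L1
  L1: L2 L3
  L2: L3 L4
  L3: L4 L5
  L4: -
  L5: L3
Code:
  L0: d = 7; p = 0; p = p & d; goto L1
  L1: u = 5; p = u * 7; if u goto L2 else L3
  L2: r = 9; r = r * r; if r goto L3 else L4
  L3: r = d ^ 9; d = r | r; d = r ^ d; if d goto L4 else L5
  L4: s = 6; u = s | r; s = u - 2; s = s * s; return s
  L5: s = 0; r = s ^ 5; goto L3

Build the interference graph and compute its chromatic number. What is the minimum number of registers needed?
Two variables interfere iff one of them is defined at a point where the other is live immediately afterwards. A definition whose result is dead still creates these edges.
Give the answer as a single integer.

def/use:
  L0 def {d,p} use ∅
  L1 def {p,u} use ∅
  L2 def {r} use ∅
  L3 def {d,r} use {d}
  L4 def {s,u} use {r}
  L5 def {r,s} use ∅

Backward fixpoint:
  L0 li=∅ lo={d}
  L1 li={d} lo={d}
  L2 li={d} lo={d,r}
  L3 li={d} lo={d,r}
  L4 li={r} lo=∅
  L5 li={d} lo={d}

Conflict graph:
  d↔{p,r,s,u}
  p↔{d,u}
  r↔{d,s}
  s↔{d,r}
  u↔{d,p}

Registers:
  lower bound: {d,p,u} mutually conflict ⇒ χ ≥ 3
  3-colouring: r0={d}  r1={p,r}  r2={s,u}
  χ = 3

Answer: 3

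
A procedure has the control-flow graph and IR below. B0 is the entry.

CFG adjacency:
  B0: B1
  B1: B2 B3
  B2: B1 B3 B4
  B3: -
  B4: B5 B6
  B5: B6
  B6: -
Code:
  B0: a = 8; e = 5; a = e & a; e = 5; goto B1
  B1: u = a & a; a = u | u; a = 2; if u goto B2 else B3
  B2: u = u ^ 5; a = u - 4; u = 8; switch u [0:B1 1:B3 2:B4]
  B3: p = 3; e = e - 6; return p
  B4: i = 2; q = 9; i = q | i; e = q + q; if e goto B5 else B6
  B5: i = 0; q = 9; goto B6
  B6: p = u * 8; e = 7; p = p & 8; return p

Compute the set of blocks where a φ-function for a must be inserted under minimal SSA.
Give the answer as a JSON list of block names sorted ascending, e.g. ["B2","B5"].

idom tree: B1←B0 B2←B1 B3←B1 B4←B2 B5←B4 B6←B4
Join-block Dom:
  B1: preds {B0,B2}: {B0} ∩ {B0,B1,B2} = {B0}; idom=B0
  B3: preds {B1,B2}: {B0,B1} ∩ {B0,B1,B2} = {B0,B1}; idom=B1
  B6: preds {B4,B5}: {B0,B1,B2,B4} ∩ {B0,B1,B2,B4,B5} = {B0,B1,B2,B4}; idom=B4

DF walk-up:
  B1←B0: walk · to B0
  B1←B2: walk B2→B1 to B0
  B3←B1: walk · to B1
  B3←B2: walk B2 to B1
  B6←B4: walk · to B4
  B6←B5: walk B5 to B4
  B0 → ∅
  B1 → {B1}
  B2 → {B1,B3}
  B3 → ∅
  B4 → ∅
  B5 → {B6}
  B6 → ∅

φ for a: defs {B0,B1,B2}
  DF⁺ = {B1,B3}

Answer: ["B1", "B3"]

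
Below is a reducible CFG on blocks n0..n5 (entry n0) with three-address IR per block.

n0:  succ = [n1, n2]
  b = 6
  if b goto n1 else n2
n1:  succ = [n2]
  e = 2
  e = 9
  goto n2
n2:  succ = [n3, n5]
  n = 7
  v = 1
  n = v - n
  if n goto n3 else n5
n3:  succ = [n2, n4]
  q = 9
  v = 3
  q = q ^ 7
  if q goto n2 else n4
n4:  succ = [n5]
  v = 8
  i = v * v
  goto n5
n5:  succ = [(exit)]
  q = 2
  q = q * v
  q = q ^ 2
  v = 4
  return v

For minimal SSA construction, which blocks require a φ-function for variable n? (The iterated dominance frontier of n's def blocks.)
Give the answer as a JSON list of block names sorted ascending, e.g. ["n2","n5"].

idom tree: n1←n0 n2←n0 n3←n2 n4←n3 n5←n2
Dom at joins:
  n2: preds {n0,n1,n3}: {n0} ∩ {n0,n1} ∩ {n0,n2,n3} = {n0}; idom=n0
  n5: preds {n2,n4}: {n0,n2} ∩ {n0,n2,n3,n4} = {n0,n2}; idom=n2

Frontier:
  join n2 pred n0: · stop@n0
  join n2 pred n1: n1 stop@n0
  join n2 pred n3: n3→n2 stop@n0
  join n5 pred n2: · stop@n2
  join n5 pred n4: n4→n3 stop@n2
  n0: DF=∅
  n1: DF={n2}
  n2: DF={n2}
  n3: DF={n2,n5}
  n4: DF={n5}
  n5: DF=∅

φ for n: defs {n2}
  DF⁺ = {n2}

Answer: ["n2"]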